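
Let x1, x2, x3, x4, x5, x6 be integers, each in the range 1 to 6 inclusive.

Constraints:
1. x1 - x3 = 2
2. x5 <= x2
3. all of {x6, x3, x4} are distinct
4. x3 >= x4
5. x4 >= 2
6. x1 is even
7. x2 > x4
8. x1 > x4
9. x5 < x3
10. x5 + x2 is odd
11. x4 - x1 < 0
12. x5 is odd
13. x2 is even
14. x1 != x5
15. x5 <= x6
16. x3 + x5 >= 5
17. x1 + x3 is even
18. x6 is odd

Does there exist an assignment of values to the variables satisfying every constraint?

Satisfiable

One satisfying assignment is x1 = 6, x2 = 6, x3 = 4, x4 = 3, x5 = 3, x6 = 5.
For the less obvious constraints — constraint 1: x1 - x3 = 2; constraint 11: x4 - x1 = -3; constraint 16: x3 + x5 = 7 — and the others hold by inspection.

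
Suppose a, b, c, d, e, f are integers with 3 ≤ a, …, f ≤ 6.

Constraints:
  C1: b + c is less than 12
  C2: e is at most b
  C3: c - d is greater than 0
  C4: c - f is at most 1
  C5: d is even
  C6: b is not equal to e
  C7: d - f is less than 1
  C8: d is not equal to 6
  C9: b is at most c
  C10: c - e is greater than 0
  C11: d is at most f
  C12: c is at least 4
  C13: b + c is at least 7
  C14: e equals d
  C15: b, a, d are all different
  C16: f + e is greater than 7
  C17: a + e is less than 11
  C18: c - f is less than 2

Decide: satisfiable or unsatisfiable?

Take a = 6, b = 5, c = 5, d = 4, e = 4, f = 5. Then constraint 1: b + c = 10; constraint 3: c - d = 1; constraint 4: c - f = 0, and every other listed constraint is also met.

Satisfiable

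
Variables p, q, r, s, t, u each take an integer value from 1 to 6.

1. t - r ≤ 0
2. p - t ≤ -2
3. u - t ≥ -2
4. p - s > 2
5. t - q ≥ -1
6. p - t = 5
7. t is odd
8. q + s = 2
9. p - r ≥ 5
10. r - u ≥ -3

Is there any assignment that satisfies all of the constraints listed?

Unsatisfiable

Constraints 2, 3, 9, and 10 give r − u ≥ -3, u − t ≥ -2, t − p ≥ 2, p − r ≥ 5.
Adding all 4 inequalities: the left sides telescope to 0, and the right sides sum to (-3) + (-2) + 2 + 5 = 2. So 0 ≥ 2, which is false.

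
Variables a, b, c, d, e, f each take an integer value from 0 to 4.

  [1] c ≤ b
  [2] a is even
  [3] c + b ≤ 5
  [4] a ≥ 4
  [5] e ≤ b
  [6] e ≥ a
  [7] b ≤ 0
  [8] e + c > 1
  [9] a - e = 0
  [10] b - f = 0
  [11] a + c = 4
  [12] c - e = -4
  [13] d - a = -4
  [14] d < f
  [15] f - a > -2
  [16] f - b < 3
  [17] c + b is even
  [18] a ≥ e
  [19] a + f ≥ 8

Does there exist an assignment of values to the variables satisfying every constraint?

Unsatisfiable

From constraints 4 and 6: e ≥ a and a ≥ 4, so e ≥ 4. From constraints 5 and 7: e ≤ b and b ≤ 0, so e ≤ 0. But 0 < 4, so no value of e works.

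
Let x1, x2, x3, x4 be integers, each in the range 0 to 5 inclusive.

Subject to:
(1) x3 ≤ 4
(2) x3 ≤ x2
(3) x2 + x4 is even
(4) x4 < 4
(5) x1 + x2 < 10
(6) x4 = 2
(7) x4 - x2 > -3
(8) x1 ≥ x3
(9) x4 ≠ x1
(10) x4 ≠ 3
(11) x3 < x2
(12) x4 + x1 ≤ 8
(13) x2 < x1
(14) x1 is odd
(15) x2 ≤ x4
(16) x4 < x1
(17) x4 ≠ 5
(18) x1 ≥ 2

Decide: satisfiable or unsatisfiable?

Satisfiable

The assignment x1 = 5, x2 = 2, x3 = 1, x4 = 2 works:
  constraint 5 holds since x1 + x2 = 7.
  constraint 7 holds since x4 - x2 = 0.
The rest check out directly.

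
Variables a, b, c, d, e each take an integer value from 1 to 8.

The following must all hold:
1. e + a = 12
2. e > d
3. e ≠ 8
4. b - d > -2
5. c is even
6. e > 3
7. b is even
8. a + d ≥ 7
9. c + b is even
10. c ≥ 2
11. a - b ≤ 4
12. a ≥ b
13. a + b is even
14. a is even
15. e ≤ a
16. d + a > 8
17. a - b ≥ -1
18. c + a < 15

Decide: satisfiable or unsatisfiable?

Setting (a, b, c, d, e) = (6, 4, 8, 3, 6) satisfies everything: constraint 1: e + a = 12; constraint 4: b - d = 1; constraint 8: a + d = 9, and the others follow.

Satisfiable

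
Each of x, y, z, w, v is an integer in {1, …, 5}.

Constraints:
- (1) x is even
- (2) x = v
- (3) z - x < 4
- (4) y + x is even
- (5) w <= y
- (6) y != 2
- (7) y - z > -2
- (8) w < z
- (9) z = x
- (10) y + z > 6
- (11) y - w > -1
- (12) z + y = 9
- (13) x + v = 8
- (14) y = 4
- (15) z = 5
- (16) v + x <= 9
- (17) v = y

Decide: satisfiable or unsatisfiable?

Constraint 15 fixes z = 5 and constraint 14 fixes y = 4. Constraints 2, 9, and 17 give z = x = v = y, so z = y. But 5 ≠ 4 — contradiction.

Unsatisfiable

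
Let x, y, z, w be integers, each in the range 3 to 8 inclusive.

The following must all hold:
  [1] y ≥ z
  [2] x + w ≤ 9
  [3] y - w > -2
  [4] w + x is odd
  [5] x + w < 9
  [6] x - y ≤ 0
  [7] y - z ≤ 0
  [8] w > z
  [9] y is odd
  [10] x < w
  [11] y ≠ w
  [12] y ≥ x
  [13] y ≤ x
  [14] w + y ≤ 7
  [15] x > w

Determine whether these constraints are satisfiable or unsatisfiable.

Unsatisfiable

Constraints 7, 8, 12, and 15 give x ≤ y, y ≤ z, z < w, w < x. Chaining: x ≤ y ≤ z < w < x, which forces x < x — impossible.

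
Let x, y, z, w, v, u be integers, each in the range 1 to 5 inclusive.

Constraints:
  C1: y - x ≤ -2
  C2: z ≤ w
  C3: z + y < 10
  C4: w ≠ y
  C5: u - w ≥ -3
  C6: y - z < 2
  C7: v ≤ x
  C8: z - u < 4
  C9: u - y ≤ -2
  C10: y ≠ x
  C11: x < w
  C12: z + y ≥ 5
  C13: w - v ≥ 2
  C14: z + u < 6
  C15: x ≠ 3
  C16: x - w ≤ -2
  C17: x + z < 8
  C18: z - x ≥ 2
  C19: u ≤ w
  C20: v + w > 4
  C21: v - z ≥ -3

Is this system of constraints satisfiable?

Unsatisfiable

Constraints 1, 5, 9, 13, 18, and 21 give u − w ≥ -3, w − v ≥ 2, v − z ≥ -3, z − x ≥ 2, x − y ≥ 2, y − u ≥ 2.
Adding all 6 inequalities: the left sides telescope to 0, and the right sides sum to (-3) + 2 + (-3) + 2 + 2 + 2 = 2. So 0 ≥ 2, which is false.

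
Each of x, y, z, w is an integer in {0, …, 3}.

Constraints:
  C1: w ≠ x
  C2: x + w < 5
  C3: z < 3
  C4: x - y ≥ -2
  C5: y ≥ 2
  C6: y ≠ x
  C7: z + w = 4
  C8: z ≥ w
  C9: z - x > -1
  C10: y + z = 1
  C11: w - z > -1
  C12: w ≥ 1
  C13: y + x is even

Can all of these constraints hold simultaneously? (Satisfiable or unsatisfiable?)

Unsatisfiable

From constraint 5: y ≥ 2. From constraints 8 and 12: z ≥ w ≥ 1. Hence y + z ≥ 3. But constraint 10 requires y + z = 1, and 1 < 3. Contradiction.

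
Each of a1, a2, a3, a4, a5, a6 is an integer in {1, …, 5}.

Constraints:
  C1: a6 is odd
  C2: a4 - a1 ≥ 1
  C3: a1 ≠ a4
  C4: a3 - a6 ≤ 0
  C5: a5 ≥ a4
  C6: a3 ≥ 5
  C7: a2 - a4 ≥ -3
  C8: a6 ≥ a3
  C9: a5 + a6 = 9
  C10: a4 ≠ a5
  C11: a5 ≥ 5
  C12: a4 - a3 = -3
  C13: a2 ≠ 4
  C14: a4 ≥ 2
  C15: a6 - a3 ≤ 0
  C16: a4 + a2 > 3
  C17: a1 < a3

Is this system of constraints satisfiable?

From constraint 11: a5 ≥ 5. From constraints 6 and 8: a6 ≥ a3 ≥ 5. Hence a5 + a6 ≥ 10. But constraint 9 requires a5 + a6 = 9, and 9 < 10. Contradiction.

Unsatisfiable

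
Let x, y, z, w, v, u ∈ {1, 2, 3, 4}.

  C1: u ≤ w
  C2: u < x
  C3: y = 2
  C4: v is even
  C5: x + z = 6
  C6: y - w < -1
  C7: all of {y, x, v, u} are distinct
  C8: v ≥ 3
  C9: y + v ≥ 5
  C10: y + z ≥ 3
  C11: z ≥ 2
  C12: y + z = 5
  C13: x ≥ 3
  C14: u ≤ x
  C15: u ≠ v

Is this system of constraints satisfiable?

Satisfiable

Setting (x, y, z, w, v, u) = (3, 2, 3, 4, 4, 1) satisfies everything: constraint 5: x + z = 6; constraint 6: y - w = -2, and the others follow.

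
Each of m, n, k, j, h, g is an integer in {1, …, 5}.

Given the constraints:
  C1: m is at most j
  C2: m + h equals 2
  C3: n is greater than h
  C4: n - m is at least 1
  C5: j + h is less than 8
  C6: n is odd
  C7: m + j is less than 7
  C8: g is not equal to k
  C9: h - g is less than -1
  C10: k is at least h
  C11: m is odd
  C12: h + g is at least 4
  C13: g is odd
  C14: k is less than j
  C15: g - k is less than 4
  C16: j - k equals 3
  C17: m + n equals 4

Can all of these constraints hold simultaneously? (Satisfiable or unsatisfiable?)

Satisfiable

The assignment m = 1, n = 3, k = 2, j = 5, h = 1, g = 5 works:
  constraint 2 holds since m + h = 2.
  constraint 4 holds since n - m = 2.
  constraint 5 holds since j + h = 6.
The rest check out directly.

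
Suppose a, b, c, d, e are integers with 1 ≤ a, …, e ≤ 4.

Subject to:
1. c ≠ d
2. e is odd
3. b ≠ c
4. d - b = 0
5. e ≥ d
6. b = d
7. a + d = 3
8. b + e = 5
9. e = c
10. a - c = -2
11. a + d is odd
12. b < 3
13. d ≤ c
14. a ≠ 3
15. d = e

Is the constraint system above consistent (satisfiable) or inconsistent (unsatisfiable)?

From constraints 6, 9, and 15, b = d = e = c, so b = c. But constraint 3 says b ≠ c. Contradiction.

Unsatisfiable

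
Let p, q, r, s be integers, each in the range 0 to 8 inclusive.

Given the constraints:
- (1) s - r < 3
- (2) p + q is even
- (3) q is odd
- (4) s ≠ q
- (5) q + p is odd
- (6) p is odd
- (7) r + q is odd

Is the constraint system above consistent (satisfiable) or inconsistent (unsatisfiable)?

Unsatisfiable

Constraint 3 makes q odd and constraint 6 makes p odd, so q + p must be even. Constraint 5 says q + p is odd — contradiction.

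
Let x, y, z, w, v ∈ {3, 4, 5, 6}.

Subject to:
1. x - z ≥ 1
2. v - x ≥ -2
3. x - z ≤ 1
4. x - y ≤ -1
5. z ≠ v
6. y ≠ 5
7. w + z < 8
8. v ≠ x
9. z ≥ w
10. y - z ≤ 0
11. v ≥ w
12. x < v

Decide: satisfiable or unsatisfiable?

Constraints 1, 4, and 10 give x − z ≥ 1, z − y ≥ 0, y − x ≥ 1.
Adding all 3 inequalities: the left sides telescope to 0, and the right sides sum to 1 + 0 + 1 = 2. So 0 ≥ 2, which is false.

Unsatisfiable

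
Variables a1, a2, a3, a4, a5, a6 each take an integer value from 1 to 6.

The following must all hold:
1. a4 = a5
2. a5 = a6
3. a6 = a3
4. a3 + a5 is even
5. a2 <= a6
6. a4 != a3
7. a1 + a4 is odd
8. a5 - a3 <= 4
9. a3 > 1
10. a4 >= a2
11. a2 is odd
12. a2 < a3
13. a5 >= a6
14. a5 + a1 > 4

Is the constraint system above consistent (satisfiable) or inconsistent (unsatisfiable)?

Unsatisfiable

From constraints 1, 2, and 3, a4 = a5 = a6 = a3, so a4 = a3. But constraint 6 says a4 ≠ a3. Contradiction.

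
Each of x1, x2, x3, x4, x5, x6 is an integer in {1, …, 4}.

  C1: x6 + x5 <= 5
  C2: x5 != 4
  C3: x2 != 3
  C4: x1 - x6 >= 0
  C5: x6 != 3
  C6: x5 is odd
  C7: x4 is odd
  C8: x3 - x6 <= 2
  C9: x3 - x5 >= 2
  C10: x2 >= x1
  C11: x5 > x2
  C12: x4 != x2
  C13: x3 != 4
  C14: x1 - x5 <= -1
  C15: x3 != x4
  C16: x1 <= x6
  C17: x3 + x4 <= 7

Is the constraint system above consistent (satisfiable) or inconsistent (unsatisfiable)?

Constraints 4, 8, 9, and 14 give x5 − x1 ≥ 1, x1 − x6 ≥ 0, x6 − x3 ≥ -2, x3 − x5 ≥ 2.
Adding all 4 inequalities: the left sides telescope to 0, and the right sides sum to 1 + 0 + (-2) + 2 = 1. So 0 ≥ 1, which is false.

Unsatisfiable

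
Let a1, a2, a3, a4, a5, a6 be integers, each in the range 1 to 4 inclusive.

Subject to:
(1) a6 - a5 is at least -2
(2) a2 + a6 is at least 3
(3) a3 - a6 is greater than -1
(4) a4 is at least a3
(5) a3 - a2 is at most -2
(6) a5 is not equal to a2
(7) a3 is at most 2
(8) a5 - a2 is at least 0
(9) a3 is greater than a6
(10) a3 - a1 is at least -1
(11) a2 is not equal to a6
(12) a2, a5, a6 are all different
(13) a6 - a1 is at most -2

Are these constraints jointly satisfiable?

Unsatisfiable

Constraints 1, 5, 8, 10, and 13 give a5 − a2 ≥ 0, a2 − a3 ≥ 2, a3 − a1 ≥ -1, a1 − a6 ≥ 2, a6 − a5 ≥ -2.
Adding all 5 inequalities: the left sides telescope to 0, and the right sides sum to 0 + 2 + (-1) + 2 + (-2) = 1. So 0 ≥ 1, which is false.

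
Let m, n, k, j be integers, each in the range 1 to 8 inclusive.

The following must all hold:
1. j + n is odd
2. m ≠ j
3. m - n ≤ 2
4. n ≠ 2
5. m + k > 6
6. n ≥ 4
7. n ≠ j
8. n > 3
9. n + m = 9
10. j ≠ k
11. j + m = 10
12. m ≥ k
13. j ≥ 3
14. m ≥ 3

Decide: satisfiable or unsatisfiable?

Satisfiable

Setting (m, n, k, j) = (4, 5, 4, 6) satisfies everything: constraint 3: m - n = -1; constraint 5: m + k = 8, and the others follow.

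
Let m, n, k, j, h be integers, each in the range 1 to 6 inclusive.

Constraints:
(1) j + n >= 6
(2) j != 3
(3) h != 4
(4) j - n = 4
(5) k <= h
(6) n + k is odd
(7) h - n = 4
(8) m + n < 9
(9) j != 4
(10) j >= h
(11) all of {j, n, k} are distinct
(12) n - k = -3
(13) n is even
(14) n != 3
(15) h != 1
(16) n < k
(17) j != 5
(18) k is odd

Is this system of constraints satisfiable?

Satisfiable

Try m = 6, n = 2, k = 5, j = 6, h = 6.
Check constraint 1: j + n = 8; constraint 4: j - n = 4. The remaining constraints are straightforward to verify.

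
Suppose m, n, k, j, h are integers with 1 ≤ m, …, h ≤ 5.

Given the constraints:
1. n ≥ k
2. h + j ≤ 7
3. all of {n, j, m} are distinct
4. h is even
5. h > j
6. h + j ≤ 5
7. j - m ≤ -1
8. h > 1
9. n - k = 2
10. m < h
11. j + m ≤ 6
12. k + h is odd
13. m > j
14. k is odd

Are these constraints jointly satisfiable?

Try m = 3, n = 5, k = 3, j = 1, h = 4.
Check constraint 2: h + j = 5; constraint 6: h + j = 5. The remaining constraints are straightforward to verify.

Satisfiable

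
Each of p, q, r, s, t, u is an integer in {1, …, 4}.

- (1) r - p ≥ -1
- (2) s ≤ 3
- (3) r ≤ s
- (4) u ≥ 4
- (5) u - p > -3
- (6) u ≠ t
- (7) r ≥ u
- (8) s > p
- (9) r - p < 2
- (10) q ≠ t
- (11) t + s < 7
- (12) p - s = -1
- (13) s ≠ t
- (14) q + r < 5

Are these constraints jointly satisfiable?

From constraints 4 and 7: r ≥ u and u ≥ 4, so r ≥ 4. From constraints 2 and 3: r ≤ s and s ≤ 3, so r ≤ 3. But 3 < 4, so no value of r works.

Unsatisfiable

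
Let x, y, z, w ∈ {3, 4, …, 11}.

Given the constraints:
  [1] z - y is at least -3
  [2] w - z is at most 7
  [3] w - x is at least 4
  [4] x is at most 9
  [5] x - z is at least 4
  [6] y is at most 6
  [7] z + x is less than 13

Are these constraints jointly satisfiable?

Unsatisfiable

Constraints 2, 3, and 5 give w − x ≥ 4, x − z ≥ 4, z − w ≥ -7.
Adding all 3 inequalities: the left sides telescope to 0, and the right sides sum to 4 + 4 + (-7) = 1. So 0 ≥ 1, which is false.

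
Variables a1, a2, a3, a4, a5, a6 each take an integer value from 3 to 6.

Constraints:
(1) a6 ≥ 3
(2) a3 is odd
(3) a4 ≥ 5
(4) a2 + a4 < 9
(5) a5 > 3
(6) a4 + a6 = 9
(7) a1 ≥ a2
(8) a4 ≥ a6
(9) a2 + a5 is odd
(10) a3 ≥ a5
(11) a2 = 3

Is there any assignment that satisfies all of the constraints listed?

Satisfiable

The assignment a1 = 3, a2 = 3, a3 = 5, a4 = 5, a5 = 4, a6 = 4 works:
  constraint 4 holds since a2 + a4 = 8.
  constraint 6 holds since a4 + a6 = 9.
The rest check out directly.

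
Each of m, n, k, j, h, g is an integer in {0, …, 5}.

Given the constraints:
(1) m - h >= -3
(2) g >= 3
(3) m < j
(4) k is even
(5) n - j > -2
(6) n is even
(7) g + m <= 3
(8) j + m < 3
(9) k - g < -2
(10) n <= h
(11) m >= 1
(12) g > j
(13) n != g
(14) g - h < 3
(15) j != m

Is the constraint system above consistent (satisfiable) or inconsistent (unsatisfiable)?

Unsatisfiable

From constraint 2: g ≥ 3. From constraint 11: m ≥ 1. Hence g + m ≥ 4. But constraint 7 requires g + m ≤ 3, and 3 < 4. Contradiction.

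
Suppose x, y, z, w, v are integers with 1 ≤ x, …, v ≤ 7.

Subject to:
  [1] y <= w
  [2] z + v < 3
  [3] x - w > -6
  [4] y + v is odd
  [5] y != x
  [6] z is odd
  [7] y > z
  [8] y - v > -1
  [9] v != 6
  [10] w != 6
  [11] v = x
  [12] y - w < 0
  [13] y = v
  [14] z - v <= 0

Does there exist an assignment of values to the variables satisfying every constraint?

From constraints 11 and 13, y = v = x, so y = x. But constraint 5 says y ≠ x. Contradiction.

Unsatisfiable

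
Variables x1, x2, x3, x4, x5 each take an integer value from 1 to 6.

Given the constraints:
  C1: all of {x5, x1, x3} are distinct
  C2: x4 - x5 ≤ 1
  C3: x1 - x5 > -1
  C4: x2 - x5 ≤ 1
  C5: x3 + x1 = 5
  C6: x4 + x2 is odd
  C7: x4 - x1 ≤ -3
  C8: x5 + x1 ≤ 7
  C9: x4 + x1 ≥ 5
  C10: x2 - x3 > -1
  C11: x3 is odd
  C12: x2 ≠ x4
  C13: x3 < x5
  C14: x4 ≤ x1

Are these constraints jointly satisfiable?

Satisfiable

One satisfying assignment is x1 = 4, x2 = 2, x3 = 1, x4 = 1, x5 = 3.
For the less obvious constraints — constraint 2: x4 - x5 = -2; constraint 3: x1 - x5 = 1; constraint 4: x2 - x5 = -1 — and the others hold by inspection.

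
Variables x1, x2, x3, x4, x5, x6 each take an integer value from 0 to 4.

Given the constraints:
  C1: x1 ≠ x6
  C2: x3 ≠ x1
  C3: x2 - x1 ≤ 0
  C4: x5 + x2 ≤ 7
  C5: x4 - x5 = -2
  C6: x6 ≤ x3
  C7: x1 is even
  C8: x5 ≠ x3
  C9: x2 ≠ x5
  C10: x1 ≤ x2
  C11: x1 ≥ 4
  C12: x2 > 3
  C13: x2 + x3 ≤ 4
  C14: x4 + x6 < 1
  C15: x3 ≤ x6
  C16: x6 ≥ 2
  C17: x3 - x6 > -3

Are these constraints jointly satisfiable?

From constraints 10 and 11: x2 ≥ x1 ≥ 4. From constraints 6 and 16: x3 ≥ x6 ≥ 2. Hence x2 + x3 ≥ 6. But constraint 13 requires x2 + x3 ≤ 4, and 4 < 6. Contradiction.

Unsatisfiable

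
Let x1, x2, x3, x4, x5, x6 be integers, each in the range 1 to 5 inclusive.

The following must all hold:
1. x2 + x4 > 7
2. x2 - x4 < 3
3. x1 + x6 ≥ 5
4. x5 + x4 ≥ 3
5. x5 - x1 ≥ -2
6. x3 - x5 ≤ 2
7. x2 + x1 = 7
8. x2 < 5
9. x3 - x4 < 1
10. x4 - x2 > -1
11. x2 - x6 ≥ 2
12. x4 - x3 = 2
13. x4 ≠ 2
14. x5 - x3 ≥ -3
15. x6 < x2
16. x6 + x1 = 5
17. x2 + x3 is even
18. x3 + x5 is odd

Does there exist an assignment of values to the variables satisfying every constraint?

Satisfiable

Take x1 = 3, x2 = 4, x3 = 2, x4 = 4, x5 = 1, x6 = 2. Then constraint 1: x2 + x4 = 8; constraint 2: x2 - x4 = 0, and every other listed constraint is also met.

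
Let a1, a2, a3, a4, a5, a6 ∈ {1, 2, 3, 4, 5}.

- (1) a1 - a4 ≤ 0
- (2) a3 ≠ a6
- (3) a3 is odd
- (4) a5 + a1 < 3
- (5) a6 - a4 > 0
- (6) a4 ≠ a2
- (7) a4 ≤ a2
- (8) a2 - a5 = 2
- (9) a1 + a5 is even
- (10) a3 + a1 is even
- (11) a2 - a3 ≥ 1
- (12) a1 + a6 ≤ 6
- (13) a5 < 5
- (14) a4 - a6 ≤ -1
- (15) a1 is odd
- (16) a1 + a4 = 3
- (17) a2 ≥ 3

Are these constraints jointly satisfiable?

Satisfiable

Try a1 = 1, a2 = 3, a3 = 1, a4 = 2, a5 = 1, a6 = 5.
Check constraint 1: a1 - a4 = -1; constraint 4: a5 + a1 = 2. The remaining constraints are straightforward to verify.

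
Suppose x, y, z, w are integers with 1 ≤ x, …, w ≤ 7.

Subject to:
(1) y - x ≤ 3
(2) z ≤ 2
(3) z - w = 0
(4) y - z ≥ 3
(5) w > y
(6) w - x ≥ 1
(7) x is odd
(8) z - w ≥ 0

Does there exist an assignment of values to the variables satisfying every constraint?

Constraints 1, 4, 6, and 8 give y − z ≥ 3, z − w ≥ 0, w − x ≥ 1, x − y ≥ -3.
Adding all 4 inequalities: the left sides telescope to 0, and the right sides sum to 3 + 0 + 1 + (-3) = 1. So 0 ≥ 1, which is false.

Unsatisfiable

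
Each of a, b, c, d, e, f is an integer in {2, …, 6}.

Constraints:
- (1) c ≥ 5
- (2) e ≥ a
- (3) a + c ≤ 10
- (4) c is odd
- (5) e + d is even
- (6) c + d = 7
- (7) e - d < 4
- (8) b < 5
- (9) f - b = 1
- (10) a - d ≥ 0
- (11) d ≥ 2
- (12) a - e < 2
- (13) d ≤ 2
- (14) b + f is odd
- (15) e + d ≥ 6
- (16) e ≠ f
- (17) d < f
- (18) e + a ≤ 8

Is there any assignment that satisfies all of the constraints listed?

Satisfiable

The assignment a = 3, b = 2, c = 5, d = 2, e = 4, f = 3 works:
  constraint 3 holds since a + c = 8.
  constraint 6 holds since c + d = 7.
  constraint 7 holds since e - d = 2.
The rest check out directly.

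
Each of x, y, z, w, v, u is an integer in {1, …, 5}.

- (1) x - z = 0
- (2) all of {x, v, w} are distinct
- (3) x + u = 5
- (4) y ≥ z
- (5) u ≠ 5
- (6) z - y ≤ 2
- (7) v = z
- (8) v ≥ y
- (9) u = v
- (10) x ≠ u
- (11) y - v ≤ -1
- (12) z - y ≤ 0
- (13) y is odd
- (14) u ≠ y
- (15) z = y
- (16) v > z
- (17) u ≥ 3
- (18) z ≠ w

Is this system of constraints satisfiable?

Unsatisfiable

From constraints 7, 9, and 15, u = v = z = y, so u = y. But constraint 14 says u ≠ y. Contradiction.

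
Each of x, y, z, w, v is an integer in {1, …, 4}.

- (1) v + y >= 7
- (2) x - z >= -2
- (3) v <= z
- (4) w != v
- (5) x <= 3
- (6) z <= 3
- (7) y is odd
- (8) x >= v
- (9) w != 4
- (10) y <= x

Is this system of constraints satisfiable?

From constraints 3 and 6: v ≤ z ≤ 3. From constraints 5 and 10: y ≤ x ≤ 3. Hence v + y ≤ 6. But constraint 1 requires v + y ≥ 7, and 7 > 6. Contradiction.

Unsatisfiable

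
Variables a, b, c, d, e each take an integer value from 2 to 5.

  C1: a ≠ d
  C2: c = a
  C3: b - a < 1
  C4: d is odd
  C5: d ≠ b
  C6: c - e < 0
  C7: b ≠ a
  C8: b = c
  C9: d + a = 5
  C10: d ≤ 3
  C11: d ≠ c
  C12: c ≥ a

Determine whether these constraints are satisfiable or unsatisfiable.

From constraints 2 and 8, b = c = a, so b = a. But constraint 7 says b ≠ a. Contradiction.

Unsatisfiable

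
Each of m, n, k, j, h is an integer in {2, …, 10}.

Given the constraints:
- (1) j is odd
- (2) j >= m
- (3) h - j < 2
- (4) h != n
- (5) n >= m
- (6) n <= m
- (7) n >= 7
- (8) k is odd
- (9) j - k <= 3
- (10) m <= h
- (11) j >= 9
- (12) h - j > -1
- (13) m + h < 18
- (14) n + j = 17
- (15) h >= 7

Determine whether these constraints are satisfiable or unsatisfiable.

Satisfiable

Take m = 8, n = 8, k = 7, j = 9, h = 9. Then constraint 3: h - j = 0; constraint 9: j - k = 2, and every other listed constraint is also met.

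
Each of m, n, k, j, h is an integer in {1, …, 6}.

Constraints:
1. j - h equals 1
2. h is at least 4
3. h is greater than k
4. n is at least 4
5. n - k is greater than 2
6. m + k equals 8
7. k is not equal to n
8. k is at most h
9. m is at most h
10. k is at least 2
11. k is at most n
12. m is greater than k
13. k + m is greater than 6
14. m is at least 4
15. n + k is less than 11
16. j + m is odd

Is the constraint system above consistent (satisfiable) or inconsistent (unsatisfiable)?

Try m = 5, n = 6, k = 3, j = 6, h = 5.
Check constraint 1: j - h = 1; constraint 5: n - k = 3. The remaining constraints are straightforward to verify.

Satisfiable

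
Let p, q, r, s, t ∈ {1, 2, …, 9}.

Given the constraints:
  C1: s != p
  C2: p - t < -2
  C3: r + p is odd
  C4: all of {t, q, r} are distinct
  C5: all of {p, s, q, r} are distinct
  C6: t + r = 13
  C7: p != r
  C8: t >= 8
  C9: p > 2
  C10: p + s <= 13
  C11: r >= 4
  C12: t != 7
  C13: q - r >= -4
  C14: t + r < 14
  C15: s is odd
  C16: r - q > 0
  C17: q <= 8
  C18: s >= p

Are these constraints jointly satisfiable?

Satisfiable

The assignment p = 4, q = 3, r = 5, s = 9, t = 8 works:
  constraint 2 holds since p - t = -4.
  constraint 6 holds since t + r = 13.
  constraint 10 holds since p + s = 13.
The rest check out directly.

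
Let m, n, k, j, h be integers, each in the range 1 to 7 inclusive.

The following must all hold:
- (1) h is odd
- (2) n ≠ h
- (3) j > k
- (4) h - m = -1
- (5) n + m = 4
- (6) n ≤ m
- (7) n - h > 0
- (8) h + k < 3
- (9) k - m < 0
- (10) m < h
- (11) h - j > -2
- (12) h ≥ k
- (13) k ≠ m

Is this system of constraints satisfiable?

Constraints 6, 7, and 10 give n ≤ m, m < h, h < n. Chaining: n ≤ m < h < n, which forces n < n — impossible.

Unsatisfiable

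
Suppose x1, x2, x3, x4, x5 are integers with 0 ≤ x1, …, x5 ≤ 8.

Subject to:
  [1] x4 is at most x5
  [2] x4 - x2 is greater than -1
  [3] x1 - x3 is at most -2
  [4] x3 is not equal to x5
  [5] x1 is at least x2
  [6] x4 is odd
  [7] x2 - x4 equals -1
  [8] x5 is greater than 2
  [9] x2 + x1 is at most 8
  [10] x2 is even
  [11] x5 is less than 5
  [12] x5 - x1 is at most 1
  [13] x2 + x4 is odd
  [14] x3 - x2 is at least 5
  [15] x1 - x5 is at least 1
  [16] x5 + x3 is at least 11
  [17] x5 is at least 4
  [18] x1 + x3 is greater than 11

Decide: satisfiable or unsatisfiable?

Satisfiable

The assignment x1 = 6, x2 = 0, x3 = 8, x4 = 1, x5 = 4 works:
  constraint 2 holds since x4 - x2 = 1.
  constraint 3 holds since x1 - x3 = -2.
The rest check out directly.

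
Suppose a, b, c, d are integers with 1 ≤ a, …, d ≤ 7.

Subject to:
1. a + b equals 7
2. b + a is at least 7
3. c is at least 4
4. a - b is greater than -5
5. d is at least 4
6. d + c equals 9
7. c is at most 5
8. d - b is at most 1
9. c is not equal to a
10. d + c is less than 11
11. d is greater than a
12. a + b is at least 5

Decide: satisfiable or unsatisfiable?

Try a = 2, b = 5, c = 5, d = 4.
Check constraint 1: a + b = 7; constraint 2: b + a = 7. The remaining constraints are straightforward to verify.

Satisfiable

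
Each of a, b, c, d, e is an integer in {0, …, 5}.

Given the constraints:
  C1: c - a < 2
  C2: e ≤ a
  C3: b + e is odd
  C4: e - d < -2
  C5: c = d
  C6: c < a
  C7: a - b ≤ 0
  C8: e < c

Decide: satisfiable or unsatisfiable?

One satisfying assignment is a = 4, b = 5, c = 3, d = 3, e = 0.
For the less obvious constraints — constraint 1: c - a = -1; constraint 4: e - d = -3 — and the others hold by inspection.

Satisfiable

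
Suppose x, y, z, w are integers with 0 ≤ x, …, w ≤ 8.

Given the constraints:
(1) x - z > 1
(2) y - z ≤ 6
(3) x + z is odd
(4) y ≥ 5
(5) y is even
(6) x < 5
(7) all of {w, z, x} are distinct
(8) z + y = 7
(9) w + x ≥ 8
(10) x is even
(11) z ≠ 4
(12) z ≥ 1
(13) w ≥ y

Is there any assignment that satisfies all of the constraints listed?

Satisfiable

Try x = 4, y = 6, z = 1, w = 6.
Check constraint 1: x - z = 3; constraint 2: y - z = 5. The remaining constraints are straightforward to verify.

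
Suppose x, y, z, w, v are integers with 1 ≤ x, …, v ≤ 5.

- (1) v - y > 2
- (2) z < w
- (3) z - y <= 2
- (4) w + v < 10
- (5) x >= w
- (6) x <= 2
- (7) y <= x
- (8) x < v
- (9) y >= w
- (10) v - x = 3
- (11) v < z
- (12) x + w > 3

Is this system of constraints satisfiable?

Unsatisfiable

Constraints 2, 7, 8, 9, and 11 give y ≤ x, x < v, v < z, z < w, w ≤ y. Chaining: y ≤ x < v < z < w ≤ y, which forces y < y — impossible.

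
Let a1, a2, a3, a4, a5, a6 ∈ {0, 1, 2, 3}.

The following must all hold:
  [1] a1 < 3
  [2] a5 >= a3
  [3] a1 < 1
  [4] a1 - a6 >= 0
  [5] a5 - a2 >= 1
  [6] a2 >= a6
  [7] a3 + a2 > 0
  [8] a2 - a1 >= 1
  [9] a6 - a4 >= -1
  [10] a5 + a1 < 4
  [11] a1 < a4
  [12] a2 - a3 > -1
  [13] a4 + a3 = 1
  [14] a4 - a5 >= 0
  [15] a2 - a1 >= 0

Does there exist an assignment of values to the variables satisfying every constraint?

Unsatisfiable

Constraints 4, 5, 8, 9, and 14 give a1 − a6 ≥ 0, a6 − a4 ≥ -1, a4 − a5 ≥ 0, a5 − a2 ≥ 1, a2 − a1 ≥ 1.
Adding all 5 inequalities: the left sides telescope to 0, and the right sides sum to 0 + (-1) + 0 + 1 + 1 = 1. So 0 ≥ 1, which is false.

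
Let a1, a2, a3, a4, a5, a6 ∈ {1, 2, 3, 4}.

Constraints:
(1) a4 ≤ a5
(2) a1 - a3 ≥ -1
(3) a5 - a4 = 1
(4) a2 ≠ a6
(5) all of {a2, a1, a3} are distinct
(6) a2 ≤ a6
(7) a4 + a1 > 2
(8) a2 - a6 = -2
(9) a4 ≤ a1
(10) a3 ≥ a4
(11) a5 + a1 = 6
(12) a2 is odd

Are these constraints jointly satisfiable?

Satisfiable

Take a1 = 3, a2 = 1, a3 = 4, a4 = 2, a5 = 3, a6 = 3. Then constraint 2: a1 - a3 = -1; constraint 3: a5 - a4 = 1; constraint 7: a4 + a1 = 5, and every other listed constraint is also met.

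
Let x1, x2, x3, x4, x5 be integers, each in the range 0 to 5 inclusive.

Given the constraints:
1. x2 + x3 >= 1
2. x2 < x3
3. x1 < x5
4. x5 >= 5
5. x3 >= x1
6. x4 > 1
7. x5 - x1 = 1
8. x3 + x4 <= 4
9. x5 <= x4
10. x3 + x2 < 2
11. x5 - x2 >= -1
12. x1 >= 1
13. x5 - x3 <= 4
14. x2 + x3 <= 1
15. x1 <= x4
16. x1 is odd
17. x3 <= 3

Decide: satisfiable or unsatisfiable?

Unsatisfiable

From constraints 5 and 12: x3 ≥ x1 ≥ 1. From constraints 4 and 9: x4 ≥ x5 ≥ 5. Hence x3 + x4 ≥ 6. But constraint 8 requires x3 + x4 ≤ 4, and 4 < 6. Contradiction.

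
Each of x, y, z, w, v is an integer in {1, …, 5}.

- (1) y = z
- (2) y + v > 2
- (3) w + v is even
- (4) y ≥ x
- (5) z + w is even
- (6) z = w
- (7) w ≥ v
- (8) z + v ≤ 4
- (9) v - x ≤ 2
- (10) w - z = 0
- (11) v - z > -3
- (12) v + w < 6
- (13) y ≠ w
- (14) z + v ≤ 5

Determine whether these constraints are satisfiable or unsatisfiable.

Unsatisfiable

From constraints 1 and 6, y = z = w, so y = w. But constraint 13 says y ≠ w. Contradiction.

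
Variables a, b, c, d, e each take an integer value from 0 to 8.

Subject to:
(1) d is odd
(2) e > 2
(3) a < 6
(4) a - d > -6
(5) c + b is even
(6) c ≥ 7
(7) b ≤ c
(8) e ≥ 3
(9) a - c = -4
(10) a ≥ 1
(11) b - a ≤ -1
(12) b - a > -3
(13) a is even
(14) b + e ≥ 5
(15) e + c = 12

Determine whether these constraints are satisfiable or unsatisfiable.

Setting (a, b, c, d, e) = (4, 2, 8, 7, 4) satisfies everything: constraint 4: a - d = -3; constraint 9: a - c = -4; constraint 11: b - a = -2, and the others follow.

Satisfiable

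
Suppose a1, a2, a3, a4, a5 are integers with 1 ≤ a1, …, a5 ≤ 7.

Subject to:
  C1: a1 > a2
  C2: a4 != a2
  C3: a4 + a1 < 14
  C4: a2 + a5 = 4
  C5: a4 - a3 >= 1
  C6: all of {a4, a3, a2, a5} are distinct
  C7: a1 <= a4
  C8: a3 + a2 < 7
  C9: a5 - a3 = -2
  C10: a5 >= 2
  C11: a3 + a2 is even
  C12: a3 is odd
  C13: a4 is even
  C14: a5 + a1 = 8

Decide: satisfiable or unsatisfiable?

Satisfiable

The assignment a1 = 5, a2 = 1, a3 = 5, a4 = 6, a5 = 3 works:
  constraint 3 holds since a4 + a1 = 11.
  constraint 4 holds since a2 + a5 = 4.
The rest check out directly.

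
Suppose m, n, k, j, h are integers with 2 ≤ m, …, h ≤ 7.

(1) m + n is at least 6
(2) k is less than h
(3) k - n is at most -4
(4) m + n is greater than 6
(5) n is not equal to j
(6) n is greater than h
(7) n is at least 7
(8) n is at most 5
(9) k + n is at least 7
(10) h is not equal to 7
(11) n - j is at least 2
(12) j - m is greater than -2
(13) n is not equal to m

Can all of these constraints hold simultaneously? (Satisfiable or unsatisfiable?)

From constraint 7: n ≥ 7. From constraint 8: n ≤ 5. But 5 < 7, so no value of n works.

Unsatisfiable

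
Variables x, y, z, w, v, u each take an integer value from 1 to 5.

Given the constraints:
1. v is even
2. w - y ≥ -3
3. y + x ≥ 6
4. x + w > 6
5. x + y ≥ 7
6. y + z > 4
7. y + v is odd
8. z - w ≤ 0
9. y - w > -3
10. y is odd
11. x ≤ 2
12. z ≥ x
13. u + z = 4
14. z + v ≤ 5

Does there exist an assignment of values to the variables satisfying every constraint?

Satisfiable

One satisfying assignment is x = 2, y = 5, z = 2, w = 5, v = 2, u = 2.
For the less obvious constraints — constraint 2: w - y = 0; constraint 3: y + x = 7 — and the others hold by inspection.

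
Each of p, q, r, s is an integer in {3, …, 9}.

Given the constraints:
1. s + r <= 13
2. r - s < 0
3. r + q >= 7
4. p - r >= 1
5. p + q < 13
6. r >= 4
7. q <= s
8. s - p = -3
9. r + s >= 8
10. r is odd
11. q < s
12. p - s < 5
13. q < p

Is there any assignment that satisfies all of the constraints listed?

The assignment p = 9, q = 3, r = 5, s = 6 works:
  constraint 1 holds since s + r = 11.
  constraint 2 holds since r - s = -1.
The rest check out directly.

Satisfiable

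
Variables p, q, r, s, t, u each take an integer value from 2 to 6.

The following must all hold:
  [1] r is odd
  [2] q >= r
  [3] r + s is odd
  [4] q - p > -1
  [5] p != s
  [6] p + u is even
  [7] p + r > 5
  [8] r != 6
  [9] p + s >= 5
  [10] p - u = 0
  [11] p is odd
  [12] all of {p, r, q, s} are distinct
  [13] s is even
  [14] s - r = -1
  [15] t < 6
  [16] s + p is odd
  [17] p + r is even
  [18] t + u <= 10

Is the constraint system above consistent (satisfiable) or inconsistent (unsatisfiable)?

Satisfiable

Setting (p, q, r, s, t, u) = (5, 6, 3, 2, 3, 5) satisfies everything: constraint 4: q - p = 1; constraint 7: p + r = 8; constraint 9: p + s = 7, and the others follow.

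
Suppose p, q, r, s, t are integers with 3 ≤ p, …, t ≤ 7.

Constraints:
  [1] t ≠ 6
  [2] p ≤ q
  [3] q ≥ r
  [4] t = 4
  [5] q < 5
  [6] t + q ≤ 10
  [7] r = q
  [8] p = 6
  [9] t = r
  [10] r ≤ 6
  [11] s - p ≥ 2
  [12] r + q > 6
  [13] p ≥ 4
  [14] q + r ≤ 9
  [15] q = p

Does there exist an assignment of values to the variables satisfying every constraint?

Unsatisfiable

Constraint 4 fixes t = 4 and constraint 8 fixes p = 6. Constraints 7, 9, and 15 give t = r = q = p, so t = p. But 4 ≠ 6 — contradiction.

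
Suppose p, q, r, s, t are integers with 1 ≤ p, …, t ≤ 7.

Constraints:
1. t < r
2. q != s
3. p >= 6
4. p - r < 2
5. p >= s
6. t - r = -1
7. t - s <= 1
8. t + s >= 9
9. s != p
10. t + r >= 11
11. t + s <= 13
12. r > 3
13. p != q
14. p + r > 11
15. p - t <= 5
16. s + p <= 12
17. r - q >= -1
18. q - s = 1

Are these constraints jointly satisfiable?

Satisfiable

Try p = 7, q = 6, r = 6, s = 5, t = 5.
Check constraint 4: p - r = 1; constraint 6: t - r = -1. The remaining constraints are straightforward to verify.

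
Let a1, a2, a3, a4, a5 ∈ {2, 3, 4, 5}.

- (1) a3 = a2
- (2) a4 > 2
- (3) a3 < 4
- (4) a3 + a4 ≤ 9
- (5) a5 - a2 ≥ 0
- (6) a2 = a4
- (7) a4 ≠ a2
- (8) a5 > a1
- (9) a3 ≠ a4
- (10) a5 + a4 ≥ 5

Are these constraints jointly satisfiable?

From constraints 1 and 6, a3 = a2 = a4, so a3 = a4. But constraint 9 says a3 ≠ a4. Contradiction.

Unsatisfiable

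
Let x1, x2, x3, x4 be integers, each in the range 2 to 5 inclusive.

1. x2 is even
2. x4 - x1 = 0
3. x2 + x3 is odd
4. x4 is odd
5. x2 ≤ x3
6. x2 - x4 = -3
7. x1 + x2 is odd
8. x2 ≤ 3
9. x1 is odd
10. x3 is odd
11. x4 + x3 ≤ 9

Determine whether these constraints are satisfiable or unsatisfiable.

One satisfying assignment is x1 = 5, x2 = 2, x3 = 3, x4 = 5.
For the less obvious constraints — constraint 2: x4 - x1 = 0; constraint 6: x2 - x4 = -3 — and the others hold by inspection.

Satisfiable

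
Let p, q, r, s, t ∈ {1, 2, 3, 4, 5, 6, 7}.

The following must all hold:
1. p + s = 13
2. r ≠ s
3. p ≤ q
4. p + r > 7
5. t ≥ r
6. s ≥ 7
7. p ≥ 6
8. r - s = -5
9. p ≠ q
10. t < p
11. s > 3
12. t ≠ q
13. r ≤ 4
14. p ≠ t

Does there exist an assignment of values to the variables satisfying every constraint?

Try p = 6, q = 7, r = 2, s = 7, t = 4.
Check constraint 1: p + s = 13; constraint 4: p + r = 8. The remaining constraints are straightforward to verify.

Satisfiable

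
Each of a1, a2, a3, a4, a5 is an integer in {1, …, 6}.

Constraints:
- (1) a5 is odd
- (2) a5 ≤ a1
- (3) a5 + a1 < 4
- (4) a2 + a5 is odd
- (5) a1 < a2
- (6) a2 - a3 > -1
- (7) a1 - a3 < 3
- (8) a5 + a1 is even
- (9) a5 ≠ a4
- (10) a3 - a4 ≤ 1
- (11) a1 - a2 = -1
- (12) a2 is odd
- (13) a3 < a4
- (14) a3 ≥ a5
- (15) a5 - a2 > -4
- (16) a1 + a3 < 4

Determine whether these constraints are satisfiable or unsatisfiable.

Constraint 12 makes a2 odd and constraint 1 makes a5 odd, so a2 + a5 must be even. Constraint 4 says a2 + a5 is odd — contradiction.

Unsatisfiable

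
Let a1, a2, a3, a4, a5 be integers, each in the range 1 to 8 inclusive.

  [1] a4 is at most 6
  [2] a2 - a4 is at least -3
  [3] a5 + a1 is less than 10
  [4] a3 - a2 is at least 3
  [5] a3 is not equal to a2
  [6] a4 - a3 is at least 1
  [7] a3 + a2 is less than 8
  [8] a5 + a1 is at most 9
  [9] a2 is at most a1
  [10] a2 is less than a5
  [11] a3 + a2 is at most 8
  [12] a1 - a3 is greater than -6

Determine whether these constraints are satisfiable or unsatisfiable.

Constraints 2, 4, and 6 give a2 − a4 ≥ -3, a4 − a3 ≥ 1, a3 − a2 ≥ 3.
Adding all 3 inequalities: the left sides telescope to 0, and the right sides sum to (-3) + 1 + 3 = 1. So 0 ≥ 1, which is false.

Unsatisfiable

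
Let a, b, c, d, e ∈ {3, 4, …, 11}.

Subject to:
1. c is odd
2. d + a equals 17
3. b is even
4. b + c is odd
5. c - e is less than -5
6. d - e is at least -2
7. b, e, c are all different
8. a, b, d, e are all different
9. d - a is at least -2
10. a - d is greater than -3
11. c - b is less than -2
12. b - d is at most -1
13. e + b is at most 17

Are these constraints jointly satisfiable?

The assignment a = 8, b = 6, c = 3, d = 9, e = 10 works:
  constraint 2 holds since d + a = 17.
  constraint 5 holds since c - e = -7.
  constraint 6 holds since d - e = -1.
The rest check out directly.

Satisfiable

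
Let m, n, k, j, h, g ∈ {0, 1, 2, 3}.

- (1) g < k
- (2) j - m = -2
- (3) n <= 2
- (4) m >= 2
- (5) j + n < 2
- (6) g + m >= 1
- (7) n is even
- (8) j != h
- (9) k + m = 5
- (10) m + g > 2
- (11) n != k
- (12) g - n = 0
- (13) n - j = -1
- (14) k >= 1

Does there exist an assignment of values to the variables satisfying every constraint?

Take m = 3, n = 0, k = 2, j = 1, h = 2, g = 0. Then constraint 2: j - m = -2; constraint 5: j + n = 1, and every other listed constraint is also met.

Satisfiable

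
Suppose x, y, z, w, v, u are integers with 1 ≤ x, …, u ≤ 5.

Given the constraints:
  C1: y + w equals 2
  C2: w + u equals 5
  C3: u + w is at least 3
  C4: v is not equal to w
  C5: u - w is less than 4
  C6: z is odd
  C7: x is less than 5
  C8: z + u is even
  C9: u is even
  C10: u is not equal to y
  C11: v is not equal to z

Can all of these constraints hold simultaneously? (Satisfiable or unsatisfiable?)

Unsatisfiable

Constraint 6 makes z odd and constraint 9 makes u even, so z + u must be odd. Constraint 8 says z + u is even — contradiction.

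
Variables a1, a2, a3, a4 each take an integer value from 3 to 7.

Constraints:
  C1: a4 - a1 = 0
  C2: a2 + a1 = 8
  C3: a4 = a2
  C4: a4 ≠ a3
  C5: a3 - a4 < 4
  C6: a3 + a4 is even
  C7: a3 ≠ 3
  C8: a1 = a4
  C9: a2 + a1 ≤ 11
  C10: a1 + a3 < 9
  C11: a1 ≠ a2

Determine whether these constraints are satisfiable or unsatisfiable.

Unsatisfiable

From constraints 3 and 8, a1 = a4 = a2, so a1 = a2. But constraint 11 says a1 ≠ a2. Contradiction.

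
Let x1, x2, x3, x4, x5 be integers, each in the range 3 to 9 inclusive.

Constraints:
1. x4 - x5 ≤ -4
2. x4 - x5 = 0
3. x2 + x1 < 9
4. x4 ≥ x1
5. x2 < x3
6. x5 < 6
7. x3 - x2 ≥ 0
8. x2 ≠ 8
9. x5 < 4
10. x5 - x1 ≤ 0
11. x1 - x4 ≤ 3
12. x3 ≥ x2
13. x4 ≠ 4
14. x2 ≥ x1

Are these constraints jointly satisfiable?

Unsatisfiable

Constraints 1, 10, and 11 give x5 − x4 ≥ 4, x4 − x1 ≥ -3, x1 − x5 ≥ 0.
Adding all 3 inequalities: the left sides telescope to 0, and the right sides sum to 4 + (-3) + 0 = 1. So 0 ≥ 1, which is false.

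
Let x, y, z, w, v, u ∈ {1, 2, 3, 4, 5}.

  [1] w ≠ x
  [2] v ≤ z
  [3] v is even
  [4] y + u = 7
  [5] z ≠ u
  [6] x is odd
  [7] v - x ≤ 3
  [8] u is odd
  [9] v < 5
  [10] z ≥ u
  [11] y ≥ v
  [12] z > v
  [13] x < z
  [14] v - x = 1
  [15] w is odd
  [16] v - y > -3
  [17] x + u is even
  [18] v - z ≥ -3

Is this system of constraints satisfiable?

The assignment x = 1, y = 4, z = 5, w = 5, v = 2, u = 3 works:
  constraint 4 holds since y + u = 7.
  constraint 7 holds since v - x = 1.
The rest check out directly.

Satisfiable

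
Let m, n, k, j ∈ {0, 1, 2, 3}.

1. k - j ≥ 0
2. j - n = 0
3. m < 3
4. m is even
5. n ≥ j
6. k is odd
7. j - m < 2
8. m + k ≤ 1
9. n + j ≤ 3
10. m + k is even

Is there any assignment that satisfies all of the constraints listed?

Unsatisfiable

Constraint 4 makes m even and constraint 6 makes k odd, so m + k must be odd. Constraint 10 says m + k is even — contradiction.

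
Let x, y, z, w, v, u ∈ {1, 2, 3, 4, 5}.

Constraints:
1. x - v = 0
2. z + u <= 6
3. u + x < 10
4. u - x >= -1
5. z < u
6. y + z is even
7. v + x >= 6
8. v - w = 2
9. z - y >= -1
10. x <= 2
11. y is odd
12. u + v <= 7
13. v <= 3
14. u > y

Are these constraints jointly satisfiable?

From constraint 13: v ≤ 3. From constraint 10: x ≤ 2. Hence v + x ≤ 5. But constraint 7 requires v + x ≥ 6, and 6 > 5. Contradiction.

Unsatisfiable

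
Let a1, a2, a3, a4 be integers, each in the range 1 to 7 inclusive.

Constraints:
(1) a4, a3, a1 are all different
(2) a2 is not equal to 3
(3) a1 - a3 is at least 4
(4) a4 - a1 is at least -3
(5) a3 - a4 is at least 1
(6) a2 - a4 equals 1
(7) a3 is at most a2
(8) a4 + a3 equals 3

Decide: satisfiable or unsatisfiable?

Constraints 3, 4, and 5 give a3 − a4 ≥ 1, a4 − a1 ≥ -3, a1 − a3 ≥ 4.
Adding all 3 inequalities: the left sides telescope to 0, and the right sides sum to 1 + (-3) + 4 = 2. So 0 ≥ 2, which is false.

Unsatisfiable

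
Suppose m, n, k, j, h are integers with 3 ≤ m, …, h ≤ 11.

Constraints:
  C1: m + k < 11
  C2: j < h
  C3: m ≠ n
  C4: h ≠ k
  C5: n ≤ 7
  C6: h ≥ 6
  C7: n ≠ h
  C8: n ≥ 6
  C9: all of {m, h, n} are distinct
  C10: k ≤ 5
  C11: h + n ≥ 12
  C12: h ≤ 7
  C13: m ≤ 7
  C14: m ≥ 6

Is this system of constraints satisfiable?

Constraints 5, 6, 8, 12, 13, and 14 confine each of m, h, n to the 2 values {6, 7}.
Constraint 9 requires all 3 of them to be distinct, but only 2 values are available — impossible by the pigeonhole principle.

Unsatisfiable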